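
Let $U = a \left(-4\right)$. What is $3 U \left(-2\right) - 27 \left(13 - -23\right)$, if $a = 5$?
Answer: $-852$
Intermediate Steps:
$U = -20$ ($U = 5 \left(-4\right) = -20$)
$3 U \left(-2\right) - 27 \left(13 - -23\right) = 3 \left(-20\right) \left(-2\right) - 27 \left(13 - -23\right) = \left(-60\right) \left(-2\right) - 27 \left(13 + 23\right) = 120 - 972 = -852$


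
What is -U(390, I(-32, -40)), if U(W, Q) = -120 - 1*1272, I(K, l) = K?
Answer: 1392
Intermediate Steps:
U(W, Q) = -1392 (U(W, Q) = -120 - 1272 = -1392)
-U(390, I(-32, -40)) = -1*(-1392) = 1392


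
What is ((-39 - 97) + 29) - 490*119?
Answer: -58417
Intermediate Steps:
((-39 - 97) + 29) - 490*119 = (-136 + 29) - 58310 = -107 - 58310 = -58417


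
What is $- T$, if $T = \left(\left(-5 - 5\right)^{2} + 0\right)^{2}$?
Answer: $-10000$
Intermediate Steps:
$T = 10000$ ($T = \left(\left(-10\right)^{2} + 0\right)^{2} = \left(100 + 0\right)^{2} = 100^{2} = 10000$)
$- T = \left(-1\right) 10000 = -10000$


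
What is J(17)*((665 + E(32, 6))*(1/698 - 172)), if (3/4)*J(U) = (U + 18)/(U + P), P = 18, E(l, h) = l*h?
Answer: -205774270/1047 ≈ -1.9654e+5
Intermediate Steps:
E(l, h) = h*l
J(U) = 4/3 (J(U) = 4*((U + 18)/(U + 18))/3 = 4*((18 + U)/(18 + U))/3 = (4/3)*1 = 4/3)
J(17)*((665 + E(32, 6))*(1/698 - 172)) = 4*((665 + 6*32)*(1/698 - 172))/3 = 4*((665 + 192)*(1/698 - 172))/3 = 4*(857*(-120055/698))/3 = (4/3)*(-102887135/698) = -205774270/1047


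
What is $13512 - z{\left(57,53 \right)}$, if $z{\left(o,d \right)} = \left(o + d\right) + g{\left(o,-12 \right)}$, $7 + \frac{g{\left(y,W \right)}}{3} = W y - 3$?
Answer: $15484$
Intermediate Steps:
$g{\left(y,W \right)} = -30 + 3 W y$ ($g{\left(y,W \right)} = -21 + 3 \left(W y - 3\right) = -21 + 3 \left(-3 + W y\right) = -21 + \left(-9 + 3 W y\right) = -30 + 3 W y$)
$z{\left(o,d \right)} = -30 + d - 35 o$ ($z{\left(o,d \right)} = \left(o + d\right) + \left(-30 + 3 \left(-12\right) o\right) = \left(d + o\right) - \left(30 + 36 o\right) = -30 + d - 35 o$)
$13512 - z{\left(57,53 \right)} = 13512 - \left(-30 + 53 - 1995\right) = 13512 - -1972 = 13512 + 1972 = 15484$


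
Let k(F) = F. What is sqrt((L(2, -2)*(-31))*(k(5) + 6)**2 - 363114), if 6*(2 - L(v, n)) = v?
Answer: I*sqrt(3324291)/3 ≈ 607.75*I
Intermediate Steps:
L(v, n) = 2 - v/6
sqrt((L(2, -2)*(-31))*(k(5) + 6)**2 - 363114) = sqrt(((2 - 1/6*2)*(-31))*(5 + 6)**2 - 363114) = sqrt(((2 - 1/3)*(-31))*11**2 - 363114) = sqrt(((5/3)*(-31))*121 - 363114) = sqrt(-155/3*121 - 363114) = sqrt(-18755/3 - 363114) = sqrt(-1108097/3) = I*sqrt(3324291)/3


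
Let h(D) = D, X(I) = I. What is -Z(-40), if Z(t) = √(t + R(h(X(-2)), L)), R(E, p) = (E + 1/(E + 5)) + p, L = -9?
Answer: -2*I*√114/3 ≈ -7.118*I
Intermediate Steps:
R(E, p) = E + p + 1/(5 + E) (R(E, p) = (E + 1/(5 + E)) + p = E + p + 1/(5 + E))
Z(t) = √(-32/3 + t) (Z(t) = √(t + (1 + (-2)² + 5*(-2) + 5*(-9) - 2*(-9))/(5 - 2)) = √(t + (1 + 4 - 10 - 45 + 18)/3) = √(t + (⅓)*(-32)) = √(t - 32/3) = √(-32/3 + t))
-Z(-40) = -√(-96 + 9*(-40))/3 = -√(-96 - 360)/3 = -√(-456)/3 = -2*I*√114/3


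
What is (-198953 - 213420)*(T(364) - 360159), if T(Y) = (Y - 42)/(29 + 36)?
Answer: 742589022373/5 ≈ 1.4852e+11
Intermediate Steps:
T(Y) = -42/65 + Y/65 (T(Y) = (-42 + Y)/65 = (-42 + Y)*(1/65) = -42/65 + Y/65)
(-198953 - 213420)*(T(364) - 360159) = (-198953 - 213420)*((-42/65 + (1/65)*364) - 360159) = -412373*((-42/65 + 28/5) - 360159) = -412373*(322/65 - 360159) = -412373*(-23410013/65) = 742589022373/5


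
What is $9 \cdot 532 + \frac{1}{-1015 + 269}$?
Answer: $\frac{3571847}{746} \approx 4788.0$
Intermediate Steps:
$9 \cdot 532 + \frac{1}{-1015 + 269} = 4788 + \frac{1}{-746} = 4788 - \frac{1}{746} = \frac{3571847}{746}$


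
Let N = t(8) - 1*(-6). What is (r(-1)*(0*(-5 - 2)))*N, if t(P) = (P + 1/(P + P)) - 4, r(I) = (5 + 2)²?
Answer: 0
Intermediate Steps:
r(I) = 49 (r(I) = 7² = 49)
t(P) = -4 + P + 1/(2*P) (t(P) = (P + 1/(2*P)) - 4 = -4 + P + 1/(2*P))
N = 161/16 (N = (-4 + 8 + (½)/8) - 1*(-6) = (-4 + 8 + (½)*(⅛)) + 6 = (-4 + 8 + 1/16) + 6 = 65/16 + 6 = 161/16 ≈ 10.063)
(r(-1)*(0*(-5 - 2)))*N = (49*(0*(-5 - 2)))*(161/16) = (49*(0*(-7)))*(161/16) = (49*0)*(161/16) = 0*(161/16) = 0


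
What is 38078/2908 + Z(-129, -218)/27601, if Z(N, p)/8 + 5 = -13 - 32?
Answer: 524913839/40131854 ≈ 13.080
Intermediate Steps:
Z(N, p) = -400 (Z(N, p) = -40 + 8*(-13 - 32) = -40 + 8*(-45) = -40 - 360 = -400)
38078/2908 + Z(-129, -218)/27601 = 38078/2908 - 400/27601 = 38078*(1/2908) - 400*1/27601 = 19039/1454 - 400/27601 = 524913839/40131854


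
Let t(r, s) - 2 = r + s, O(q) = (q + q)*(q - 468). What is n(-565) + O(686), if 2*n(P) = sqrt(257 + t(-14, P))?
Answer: 299096 + 4*I*sqrt(5) ≈ 2.991e+5 + 8.9443*I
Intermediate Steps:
O(q) = 2*q*(-468 + q) (O(q) = (2*q)*(-468 + q) = 2*q*(-468 + q))
t(r, s) = 2 + r + s (t(r, s) = 2 + (r + s) = 2 + r + s)
n(P) = sqrt(245 + P)/2 (n(P) = sqrt(257 + (2 - 14 + P))/2 = sqrt(257 + (-12 + P))/2 = sqrt(245 + P)/2)
n(-565) + O(686) = sqrt(245 - 565)/2 + 2*686*(-468 + 686) = sqrt(-320)/2 + 2*686*218 = (8*I*sqrt(5))/2 + 299096 = 4*I*sqrt(5) + 299096 = 299096 + 4*I*sqrt(5)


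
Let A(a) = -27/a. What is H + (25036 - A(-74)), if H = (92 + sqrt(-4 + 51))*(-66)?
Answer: 1403309/74 - 66*sqrt(47) ≈ 18511.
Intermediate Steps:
H = -6072 - 66*sqrt(47) (H = (92 + sqrt(47))*(-66) = -6072 - 66*sqrt(47) ≈ -6524.5)
H + (25036 - A(-74)) = (-6072 - 66*sqrt(47)) + (25036 - (-27)/(-74)) = (-6072 - 66*sqrt(47)) + (25036 - (-27)*(-1)/74) = (-6072 - 66*sqrt(47)) + (25036 - 1*27/74) = (-6072 - 66*sqrt(47)) + (25036 - 27/74) = (-6072 - 66*sqrt(47)) + 1852637/74 = 1403309/74 - 66*sqrt(47)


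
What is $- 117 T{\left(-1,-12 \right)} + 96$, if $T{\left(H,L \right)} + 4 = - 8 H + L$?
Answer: $1032$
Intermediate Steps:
$T{\left(H,L \right)} = -4 + L - 8 H$ ($T{\left(H,L \right)} = -4 - \left(- L + 8 H\right) = -4 + L - 8 H$)
$- 117 T{\left(-1,-12 \right)} + 96 = - 117 \left(-4 - 12 - -8\right) + 96 = - 117 \left(-4 - 12 + 8\right) + 96 = \left(-117\right) \left(-8\right) + 96 = 936 + 96 = 1032$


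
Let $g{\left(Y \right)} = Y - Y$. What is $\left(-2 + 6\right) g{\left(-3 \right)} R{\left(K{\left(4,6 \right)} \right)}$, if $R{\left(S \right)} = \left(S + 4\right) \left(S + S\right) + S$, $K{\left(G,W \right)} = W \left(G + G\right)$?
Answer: $0$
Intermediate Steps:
$K{\left(G,W \right)} = 2 G W$ ($K{\left(G,W \right)} = W 2 G = 2 G W$)
$g{\left(Y \right)} = 0$
$R{\left(S \right)} = S + 2 S \left(4 + S\right)$ ($R{\left(S \right)} = \left(4 + S\right) 2 S + S = 2 S \left(4 + S\right) + S = S + 2 S \left(4 + S\right)$)
$\left(-2 + 6\right) g{\left(-3 \right)} R{\left(K{\left(4,6 \right)} \right)} = \left(-2 + 6\right) 0 \cdot 2 \cdot 4 \cdot 6 \left(9 + 2 \cdot 2 \cdot 4 \cdot 6\right) = 4 \cdot 0 \cdot 48 \left(9 + 2 \cdot 48\right) = 0 \cdot 48 \left(9 + 96\right) = 0 \cdot 48 \cdot 105 = 0 \cdot 5040 = 0$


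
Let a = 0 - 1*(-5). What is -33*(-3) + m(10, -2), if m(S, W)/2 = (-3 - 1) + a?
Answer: 101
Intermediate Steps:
a = 5 (a = 0 + 5 = 5)
m(S, W) = 2 (m(S, W) = 2*((-3 - 1) + 5) = 2*(-4 + 5) = 2*1 = 2)
-33*(-3) + m(10, -2) = -33*(-3) + 2 = 99 + 2 = 101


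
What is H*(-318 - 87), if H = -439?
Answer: 177795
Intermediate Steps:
H*(-318 - 87) = -439*(-318 - 87) = -439*(-405) = 177795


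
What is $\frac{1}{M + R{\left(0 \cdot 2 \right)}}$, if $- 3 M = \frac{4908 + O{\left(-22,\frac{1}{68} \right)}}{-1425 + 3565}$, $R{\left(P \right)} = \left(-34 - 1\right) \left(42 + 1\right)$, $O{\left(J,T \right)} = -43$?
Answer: $- \frac{1284}{1933393} \approx -0.00066412$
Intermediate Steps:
$R{\left(P \right)} = -1505$ ($R{\left(P \right)} = \left(-35\right) 43 = -1505$)
$M = - \frac{973}{1284}$ ($M = - \frac{\left(4908 - 43\right) \frac{1}{-1425 + 3565}}{3} = - \frac{4865 \cdot \frac{1}{2140}}{3} = \left(- \frac{1}{3}\right) \frac{973}{428} = - \frac{973}{1284} \approx -0.75779$)
$\frac{1}{M + R{\left(0 \cdot 2 \right)}} = \frac{1}{- \frac{973}{1284} - 1505} = \frac{1}{- \frac{1933393}{1284}} = - \frac{1284}{1933393}$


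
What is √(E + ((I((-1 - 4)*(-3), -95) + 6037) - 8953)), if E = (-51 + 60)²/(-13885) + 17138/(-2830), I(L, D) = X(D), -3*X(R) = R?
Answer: I*√401665328713120395/11788365 ≈ 53.762*I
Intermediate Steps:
X(R) = -R/3
I(L, D) = -D/3
E = -23819036/3929455 (E = 9²*(-1/13885) + 17138*(-1/2830) = 81*(-1/13885) - 8569/1415 = -81/13885 - 8569/1415 = -23819036/3929455 ≈ -6.0617)
√(E + ((I((-1 - 4)*(-3), -95) + 6037) - 8953)) = √(-23819036/3929455 + ((-⅓*(-95) + 6037) - 8953)) = √(-23819036/3929455 + ((95/3 + 6037) - 8953)) = √(-23819036/3929455 + (18206/3 - 8953)) = √(-23819036/3929455 - 8653/3) = √(-34073031223/11788365) = I*√401665328713120395/11788365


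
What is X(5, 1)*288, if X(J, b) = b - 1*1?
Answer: 0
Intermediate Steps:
X(J, b) = -1 + b (X(J, b) = b - 1 = -1 + b)
X(5, 1)*288 = (-1 + 1)*288 = 0*288 = 0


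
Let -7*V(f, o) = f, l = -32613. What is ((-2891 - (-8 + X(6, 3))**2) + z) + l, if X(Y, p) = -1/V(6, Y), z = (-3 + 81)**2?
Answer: -1060801/36 ≈ -29467.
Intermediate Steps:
V(f, o) = -f/7
z = 6084 (z = 78**2 = 6084)
X(Y, p) = 7/6 (X(Y, p) = -1/((-1/7*6)) = -1/(-6/7) = -1*(-7/6) = 7/6)
((-2891 - (-8 + X(6, 3))**2) + z) + l = ((-2891 - (-8 + 7/6)**2) + 6084) - 32613 = ((-2891 - (-41/6)**2) + 6084) - 32613 = ((-2891 - 1*1681/36) + 6084) - 32613 = ((-2891 - 1681/36) + 6084) - 32613 = (-105757/36 + 6084) - 32613 = 113267/36 - 32613 = -1060801/36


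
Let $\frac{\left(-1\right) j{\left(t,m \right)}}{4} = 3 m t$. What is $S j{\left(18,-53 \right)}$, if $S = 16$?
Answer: $183168$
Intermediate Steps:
$j{\left(t,m \right)} = - 12 m t$ ($j{\left(t,m \right)} = - 4 \cdot 3 m t = - 12 m t$)
$S j{\left(18,-53 \right)} = 16 \left(\left(-12\right) \left(-53\right) 18\right) = 16 \cdot 11448 = 183168$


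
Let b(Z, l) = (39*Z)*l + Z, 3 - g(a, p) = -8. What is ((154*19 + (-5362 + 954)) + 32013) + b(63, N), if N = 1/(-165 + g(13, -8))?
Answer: 672717/22 ≈ 30578.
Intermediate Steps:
g(a, p) = 11 (g(a, p) = 3 - 1*(-8) = 3 + 8 = 11)
N = -1/154 (N = 1/(-165 + 11) = 1/(-154) = -1/154 ≈ -0.0064935)
b(Z, l) = Z + 39*Z*l (b(Z, l) = 39*Z*l + Z = Z + 39*Z*l)
((154*19 + (-5362 + 954)) + 32013) + b(63, N) = ((154*19 + (-5362 + 954)) + 32013) + 63*(1 + 39*(-1/154)) = ((2926 - 4408) + 32013) + 63*(1 - 39/154) = (-1482 + 32013) + 63*(115/154) = 30531 + 1035/22 = 672717/22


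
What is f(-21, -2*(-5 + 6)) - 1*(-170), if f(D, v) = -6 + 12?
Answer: 176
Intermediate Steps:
f(D, v) = 6
f(-21, -2*(-5 + 6)) - 1*(-170) = 6 - 1*(-170) = 6 + 170 = 176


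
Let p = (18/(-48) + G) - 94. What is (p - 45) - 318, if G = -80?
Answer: -4299/8 ≈ -537.38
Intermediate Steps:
p = -1395/8 (p = (18/(-48) - 80) - 94 = (18*(-1/48) - 80) - 94 = (-3/8 - 80) - 94 = -643/8 - 94 = -1395/8 ≈ -174.38)
(p - 45) - 318 = (-1395/8 - 45) - 318 = -1755/8 - 318 = -4299/8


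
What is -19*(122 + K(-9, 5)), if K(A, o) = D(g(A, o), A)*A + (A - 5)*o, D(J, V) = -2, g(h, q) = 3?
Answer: -1330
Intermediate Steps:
K(A, o) = -2*A + o*(-5 + A) (K(A, o) = -2*A + (A - 5)*o = -2*A + (-5 + A)*o = -2*A + o*(-5 + A))
-19*(122 + K(-9, 5)) = -19*(122 + (-5*5 - 2*(-9) - 9*5)) = -19*(122 + (-25 + 18 - 45)) = -19*(122 - 52) = -19*70 = -1330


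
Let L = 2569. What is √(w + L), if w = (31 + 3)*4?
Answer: √2705 ≈ 52.010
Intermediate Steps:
w = 136 (w = 34*4 = 136)
√(w + L) = √(136 + 2569) = √2705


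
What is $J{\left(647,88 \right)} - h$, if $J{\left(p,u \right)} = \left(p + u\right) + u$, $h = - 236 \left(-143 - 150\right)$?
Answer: $-68325$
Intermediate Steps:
$h = 69148$ ($h = \left(-236\right) \left(-293\right) = 69148$)
$J{\left(p,u \right)} = p + 2 u$
$J{\left(647,88 \right)} - h = \left(647 + 2 \cdot 88\right) - 69148 = \left(647 + 176\right) - 69148 = 823 - 69148 = -68325$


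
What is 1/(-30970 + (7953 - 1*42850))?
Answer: -1/65867 ≈ -1.5182e-5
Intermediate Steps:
1/(-30970 + (7953 - 1*42850)) = 1/(-30970 + (7953 - 42850)) = 1/(-30970 - 34897) = 1/(-65867) = -1/65867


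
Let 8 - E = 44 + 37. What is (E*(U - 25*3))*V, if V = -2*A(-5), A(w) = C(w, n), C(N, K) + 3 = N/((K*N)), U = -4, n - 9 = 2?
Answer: 369088/11 ≈ 33553.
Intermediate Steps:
n = 11 (n = 9 + 2 = 11)
C(N, K) = -3 + 1/K (C(N, K) = -3 + N/((K*N)) = -3 + N*(1/(K*N)) = -3 + 1/K)
E = -73 (E = 8 - (44 + 37) = 8 - 1*81 = 8 - 81 = -73)
A(w) = -32/11 (A(w) = -3 + 1/11 = -32/11)
V = 64/11 (V = -2*(-32/11) = 64/11 ≈ 5.8182)
(E*(U - 25*3))*V = -73*(-4 - 25*3)*(64/11) = -73*(-4 - 75)*(64/11) = -73*(-79)*(64/11) = 5767*(64/11) = 369088/11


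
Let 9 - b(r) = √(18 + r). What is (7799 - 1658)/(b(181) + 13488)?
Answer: 82885077/182168810 + 6141*√199/182168810 ≈ 0.45547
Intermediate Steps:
b(r) = 9 - √(18 + r)
(7799 - 1658)/(b(181) + 13488) = (7799 - 1658)/((9 - √(18 + 181)) + 13488) = 6141/((9 - √199) + 13488) = 6141/(13497 - √199)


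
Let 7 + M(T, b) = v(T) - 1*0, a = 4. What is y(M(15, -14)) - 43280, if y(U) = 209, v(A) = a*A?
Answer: -43071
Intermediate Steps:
v(A) = 4*A
M(T, b) = -7 + 4*T (M(T, b) = -7 + (4*T - 1*0) = -7 + (4*T + 0) = -7 + 4*T)
y(M(15, -14)) - 43280 = 209 - 43280 = -43071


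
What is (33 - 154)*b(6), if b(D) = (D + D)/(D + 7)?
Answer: -1452/13 ≈ -111.69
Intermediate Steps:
b(D) = 2*D/(7 + D) (b(D) = (2*D)/(7 + D) = 2*D/(7 + D))
(33 - 154)*b(6) = (33 - 154)*(2*6/(7 + 6)) = -242*6/13 = -121*12/13 = -1452/13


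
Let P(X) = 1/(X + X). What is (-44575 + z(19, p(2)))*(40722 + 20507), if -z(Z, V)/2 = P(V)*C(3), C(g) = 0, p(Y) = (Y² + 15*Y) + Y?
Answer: -2729282675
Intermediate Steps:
p(Y) = Y² + 16*Y
P(X) = 1/(2*X)
z(Z, V) = 0 (z(Z, V) = -2*1/(2*V)*0 = -2*0 = 0)
(-44575 + z(19, p(2)))*(40722 + 20507) = (-44575 + 0)*(40722 + 20507) = -44575*61229 = -2729282675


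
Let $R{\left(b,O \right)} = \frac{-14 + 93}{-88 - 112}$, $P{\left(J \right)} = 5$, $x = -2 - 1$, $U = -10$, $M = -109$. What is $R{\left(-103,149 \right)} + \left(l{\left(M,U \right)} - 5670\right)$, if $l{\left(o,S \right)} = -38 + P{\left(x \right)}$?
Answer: $- \frac{1140679}{200} \approx -5703.4$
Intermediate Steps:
$x = -3$ ($x = -2 - 1 = -3$)
$R{\left(b,O \right)} = - \frac{79}{200}$ ($R{\left(b,O \right)} = \frac{79}{-200} = 79 \left(- \frac{1}{200}\right) = - \frac{79}{200}$)
$l{\left(o,S \right)} = -33$ ($l{\left(o,S \right)} = -38 + 5 = -33$)
$R{\left(-103,149 \right)} + \left(l{\left(M,U \right)} - 5670\right) = - \frac{79}{200} - 5703 = - \frac{1140679}{200}$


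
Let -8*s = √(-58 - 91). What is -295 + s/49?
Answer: -295 - I*√149/392 ≈ -295.0 - 0.031139*I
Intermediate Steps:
s = -I*√149/8 (s = -√(-58 - 91)/8 = -I*√149/8 ≈ -1.5258*I)
-295 + s/49 = -295 - I*√149/8/49 = -295 - I*√149/8*(1/49) = -295 - I*√149/392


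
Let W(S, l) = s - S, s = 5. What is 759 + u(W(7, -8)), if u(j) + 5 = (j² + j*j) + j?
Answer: 760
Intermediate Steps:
W(S, l) = 5 - S
u(j) = -5 + j + 2*j² (u(j) = -5 + ((j² + j*j) + j) = -5 + ((j² + j²) + j) = -5 + (2*j² + j) = -5 + (j + 2*j²) = -5 + j + 2*j²)
759 + u(W(7, -8)) = 759 + (-5 + (5 - 1*7) + 2*(5 - 1*7)²) = 759 + (-5 + (5 - 7) + 2*(5 - 7)²) = 759 + (-5 - 2 + 2*(-2)²) = 759 + (-5 - 2 + 2*4) = 759 + (-5 - 2 + 8) = 759 + 1 = 760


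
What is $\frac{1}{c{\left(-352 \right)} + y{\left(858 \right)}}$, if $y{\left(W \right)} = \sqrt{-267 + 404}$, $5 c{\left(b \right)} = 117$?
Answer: $\frac{585}{10264} - \frac{25 \sqrt{137}}{10264} \approx 0.028486$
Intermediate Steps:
$c{\left(b \right)} = \frac{117}{5}$ ($c{\left(b \right)} = \frac{1}{5} \cdot 117 = \frac{117}{5}$)
$y{\left(W \right)} = \sqrt{137}$
$\frac{1}{c{\left(-352 \right)} + y{\left(858 \right)}} = \frac{1}{\frac{117}{5} + \sqrt{137}}$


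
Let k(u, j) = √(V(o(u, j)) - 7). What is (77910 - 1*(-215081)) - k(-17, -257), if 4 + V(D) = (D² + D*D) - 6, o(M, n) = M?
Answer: 292991 - √561 ≈ 2.9297e+5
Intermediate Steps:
V(D) = -10 + 2*D² (V(D) = -4 + ((D² + D*D) - 6) = -4 + ((D² + D²) - 6) = -4 + (2*D² - 6) = -4 + (-6 + 2*D²) = -10 + 2*D²)
k(u, j) = √(-17 + 2*u²) (k(u, j) = √((-10 + 2*u²) - 7) = √(-17 + 2*u²))
(77910 - 1*(-215081)) - k(-17, -257) = (77910 - 1*(-215081)) - √(-17 + 2*(-17)²) = (77910 + 215081) - √(-17 + 2*289) = 292991 - √(-17 + 578) = 292991 - √561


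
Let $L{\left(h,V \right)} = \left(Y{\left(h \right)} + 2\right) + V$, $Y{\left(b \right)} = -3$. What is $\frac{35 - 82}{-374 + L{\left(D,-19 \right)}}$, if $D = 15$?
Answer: $\frac{47}{394} \approx 0.11929$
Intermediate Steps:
$L{\left(h,V \right)} = -1 + V$ ($L{\left(h,V \right)} = \left(-3 + 2\right) + V = -1 + V$)
$\frac{35 - 82}{-374 + L{\left(D,-19 \right)}} = \frac{35 - 82}{-374 - 20} = - \frac{47}{-374 - 20} = - \frac{47}{-394} = \left(-47\right) \left(- \frac{1}{394}\right) = \frac{47}{394}$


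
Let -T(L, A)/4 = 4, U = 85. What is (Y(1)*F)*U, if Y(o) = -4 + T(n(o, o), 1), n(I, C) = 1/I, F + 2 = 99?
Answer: -164900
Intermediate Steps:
F = 97 (F = -2 + 99 = 97)
T(L, A) = -16 (T(L, A) = -4*4 = -16)
Y(o) = -20 (Y(o) = -4 - 16 = -20)
(Y(1)*F)*U = -20*97*85 = -1940*85 = -164900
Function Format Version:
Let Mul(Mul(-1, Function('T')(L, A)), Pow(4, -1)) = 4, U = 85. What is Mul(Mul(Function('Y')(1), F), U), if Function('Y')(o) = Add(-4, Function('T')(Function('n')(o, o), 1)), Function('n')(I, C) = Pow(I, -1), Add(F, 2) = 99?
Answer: -164900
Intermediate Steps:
F = 97 (F = Add(-2, 99) = 97)
Function('T')(L, A) = -16 (Function('T')(L, A) = Mul(-4, 4) = -16)
Function('Y')(o) = -20 (Function('Y')(o) = Add(-4, -16) = -20)
Mul(Mul(Function('Y')(1), F), U) = Mul(Mul(-20, 97), 85) = Mul(-1940, 85) = -164900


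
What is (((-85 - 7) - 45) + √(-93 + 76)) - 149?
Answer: -286 + I*√17 ≈ -286.0 + 4.1231*I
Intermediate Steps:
(((-85 - 7) - 45) + √(-93 + 76)) - 149 = ((-92 - 45) + √(-17)) - 149 = (-137 + I*√17) - 149 = -286 + I*√17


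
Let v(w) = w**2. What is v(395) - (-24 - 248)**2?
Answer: 82041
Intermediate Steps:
v(395) - (-24 - 248)**2 = 395**2 - (-24 - 248)**2 = 156025 - 1*(-272)**2 = 156025 - 1*73984 = 156025 - 73984 = 82041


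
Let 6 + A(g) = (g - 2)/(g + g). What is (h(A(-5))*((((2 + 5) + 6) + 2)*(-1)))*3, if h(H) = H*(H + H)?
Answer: -25281/10 ≈ -2528.1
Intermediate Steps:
A(g) = -6 + (-2 + g)/(2*g) (A(g) = -6 + (g - 2)/(g + g) = -6 + (-2 + g)/((2*g)) = -6 + (-2 + g)*(1/(2*g)) = -6 + (-2 + g)/(2*g))
h(H) = 2*H² (h(H) = H*(2*H) = 2*H²)
(h(A(-5))*((((2 + 5) + 6) + 2)*(-1)))*3 = ((2*(-11/2 - 1/(-5))²)*((((2 + 5) + 6) + 2)*(-1)))*3 = ((2*(-11/2 - 1*(-⅕))²)*(((7 + 6) + 2)*(-1)))*3 = ((2*(-11/2 + ⅕)²)*((13 + 2)*(-1)))*3 = ((2*(-53/10)²)*(15*(-1)))*3 = ((2*(2809/100))*(-15))*3 = ((2809/50)*(-15))*3 = -8427/10*3 = -25281/10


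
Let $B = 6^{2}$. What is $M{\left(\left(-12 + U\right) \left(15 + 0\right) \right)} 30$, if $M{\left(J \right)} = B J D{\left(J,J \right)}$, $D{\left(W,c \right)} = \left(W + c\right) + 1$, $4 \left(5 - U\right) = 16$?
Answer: $58627800$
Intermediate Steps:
$U = 1$ ($U = 5 - 4 = 1$)
$B = 36$
$D{\left(W,c \right)} = 1 + W + c$
$M{\left(J \right)} = 36 J \left(1 + 2 J\right)$ ($M{\left(J \right)} = 36 J \left(1 + J + J\right) = 36 J \left(1 + 2 J\right)$)
$M{\left(\left(-12 + U\right) \left(15 + 0\right) \right)} 30 = 36 \left(-12 + 1\right) \left(15 + 0\right) \left(1 + 2 \left(-12 + 1\right) \left(15 + 0\right)\right) 30 = 36 \left(\left(-11\right) 15\right) \left(1 + 2 \left(\left(-11\right) 15\right)\right) 30 = 36 \left(-165\right) \left(1 + 2 \left(-165\right)\right) 30 = 36 \left(-165\right) \left(1 - 330\right) 30 = 36 \left(-165\right) \left(-329\right) 30 = 1954260 \cdot 30 = 58627800$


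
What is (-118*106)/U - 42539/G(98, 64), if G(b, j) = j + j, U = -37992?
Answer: -201817583/607872 ≈ -332.01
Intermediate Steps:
G(b, j) = 2*j
(-118*106)/U - 42539/G(98, 64) = -118*106/(-37992) - 42539/(2*64) = -12508*(-1/37992) - 42539/128 = 3127/9498 - 42539*1/128 = 3127/9498 - 42539/128 = -201817583/607872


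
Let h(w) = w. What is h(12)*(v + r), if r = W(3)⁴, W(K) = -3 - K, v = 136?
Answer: 17184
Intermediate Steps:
r = 1296 (r = (-3 - 1*3)⁴ = (-3 - 3)⁴ = (-6)⁴ = 1296)
h(12)*(v + r) = 12*(136 + 1296) = 12*1432 = 17184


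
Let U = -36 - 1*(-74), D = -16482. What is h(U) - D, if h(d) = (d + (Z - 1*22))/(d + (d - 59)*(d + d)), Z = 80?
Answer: 12839430/779 ≈ 16482.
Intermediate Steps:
U = 38 (U = -36 + 74 = 38)
h(d) = (58 + d)/(d + 2*d*(-59 + d)) (h(d) = (d + (80 - 1*22))/(d + (d - 59)*(d + d)) = (d + (80 - 22))/(d + (-59 + d)*(2*d)) = (d + 58)/(d + 2*d*(-59 + d)) = (58 + d)/(d + 2*d*(-59 + d)))
h(U) - D = (58 + 38)/(38*(-117 + 2*38)) - 1*(-16482) = (1/38)*96/(-117 + 76) + 16482 = (1/38)*96/(-41) + 16482 = (1/38)*(-1/41)*96 + 16482 = -48/779 + 16482 = 12839430/779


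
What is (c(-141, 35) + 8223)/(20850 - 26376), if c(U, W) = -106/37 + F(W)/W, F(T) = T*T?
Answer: -152720/102231 ≈ -1.4939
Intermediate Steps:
F(T) = T²
c(U, W) = -106/37 + W (c(U, W) = -106/37 + W²/W = -106*1/37 + W = -106/37 + W)
(c(-141, 35) + 8223)/(20850 - 26376) = ((-106/37 + 35) + 8223)/(20850 - 26376) = (1189/37 + 8223)/(-5526) = (305440/37)*(-1/5526) = -152720/102231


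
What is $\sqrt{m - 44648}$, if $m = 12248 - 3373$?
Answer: $i \sqrt{35773} \approx 189.14 i$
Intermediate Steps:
$m = 8875$ ($m = 12248 - 3373 = 8875$)
$\sqrt{m - 44648} = \sqrt{8875 - 44648} = \sqrt{-35773} = i \sqrt{35773}$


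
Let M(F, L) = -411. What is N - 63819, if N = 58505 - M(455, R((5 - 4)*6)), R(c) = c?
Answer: -4903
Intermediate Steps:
N = 58916 (N = 58505 - 1*(-411) = 58505 + 411 = 58916)
N - 63819 = 58916 - 63819 = -4903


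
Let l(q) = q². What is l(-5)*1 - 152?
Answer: -127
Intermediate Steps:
l(-5)*1 - 152 = (-5)²*1 - 152 = 25*1 - 152 = 25 - 152 = -127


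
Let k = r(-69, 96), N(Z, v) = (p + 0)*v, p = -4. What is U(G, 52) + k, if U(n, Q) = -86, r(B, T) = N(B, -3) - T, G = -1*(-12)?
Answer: -170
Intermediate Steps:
G = 12
N(Z, v) = -4*v (N(Z, v) = (-4 + 0)*v = -4*v)
r(B, T) = 12 - T (r(B, T) = -4*(-3) - T = 12 - T)
k = -84 (k = 12 - 1*96 = 12 - 96 = -84)
U(G, 52) + k = -86 - 84 = -170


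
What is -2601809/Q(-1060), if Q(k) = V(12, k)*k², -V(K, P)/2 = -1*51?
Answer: -2601809/114607200 ≈ -0.022702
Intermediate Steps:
V(K, P) = 102 (V(K, P) = -(-2)*51 = -2*(-51) = 102)
Q(k) = 102*k²
-2601809/Q(-1060) = -2601809/(102*(-1060)²) = -2601809/(102*1123600) = -2601809/114607200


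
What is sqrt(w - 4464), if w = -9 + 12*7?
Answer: I*sqrt(4389) ≈ 66.25*I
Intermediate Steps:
w = 75 (w = -9 + 84 = 75)
sqrt(w - 4464) = sqrt(75 - 4464) = sqrt(-4389) = I*sqrt(4389)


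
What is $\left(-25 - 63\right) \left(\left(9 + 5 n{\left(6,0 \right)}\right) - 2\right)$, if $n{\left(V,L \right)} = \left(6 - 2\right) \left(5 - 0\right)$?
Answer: $-9416$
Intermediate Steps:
$n{\left(V,L \right)} = 20$ ($n{\left(V,L \right)} = 4 \left(5 + 0\right) = 4 \cdot 5 = 20$)
$\left(-25 - 63\right) \left(\left(9 + 5 n{\left(6,0 \right)}\right) - 2\right) = \left(-25 - 63\right) \left(\left(9 + 5 \cdot 20\right) - 2\right) = - 88 \left(\left(9 + 100\right) - 2\right) = - 88 \left(109 - 2\right) = \left(-88\right) 107 = -9416$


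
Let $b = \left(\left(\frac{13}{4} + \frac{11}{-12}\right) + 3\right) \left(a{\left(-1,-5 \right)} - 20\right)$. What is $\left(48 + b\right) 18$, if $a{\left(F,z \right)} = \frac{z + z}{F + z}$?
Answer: $-896$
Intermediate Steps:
$a{\left(F,z \right)} = \frac{2 z}{F + z}$
$b = - \frac{880}{9}$ ($b = \left(\left(\frac{13}{4} + \frac{11}{-12}\right) + 3\right) \left(2 \left(-5\right) \frac{1}{-1 - 5} - 20\right) = \left(\left(13 \cdot \frac{1}{4} + 11 \left(- \frac{1}{12}\right)\right) + 3\right) \left(2 \left(-5\right) \frac{1}{-6} - 20\right) = \left(\left(\frac{13}{4} - \frac{11}{12}\right) + 3\right) \left(2 \left(-5\right) \left(- \frac{1}{6}\right) - 20\right) = \left(\frac{7}{3} + 3\right) \left(\frac{5}{3} - 20\right) = \frac{16}{3} \left(- \frac{55}{3}\right) = - \frac{880}{9} \approx -97.778$)
$\left(48 + b\right) 18 = \left(48 - \frac{880}{9}\right) 18 = \left(- \frac{448}{9}\right) 18 = -896$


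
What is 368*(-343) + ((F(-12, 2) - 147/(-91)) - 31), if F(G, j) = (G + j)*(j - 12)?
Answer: -1639994/13 ≈ -1.2615e+5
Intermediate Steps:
F(G, j) = (-12 + j)*(G + j) (F(G, j) = (G + j)*(-12 + j) = (-12 + j)*(G + j))
368*(-343) + ((F(-12, 2) - 147/(-91)) - 31) = 368*(-343) + (((2² - 12*(-12) - 12*2 - 12*2) - 147/(-91)) - 31) = -126224 + (((4 + 144 - 24 - 24) - 147*(-1/91)) - 31) = -126224 + ((100 + 21/13) - 31) = -126224 + (1321/13 - 31) = -126224 + 918/13 = -1639994/13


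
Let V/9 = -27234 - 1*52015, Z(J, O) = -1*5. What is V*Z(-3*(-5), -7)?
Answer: 3566205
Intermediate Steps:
Z(J, O) = -5
V = -713241 (V = 9*(-27234 - 1*52015) = 9*(-27234 - 52015) = 9*(-79249) = -713241)
V*Z(-3*(-5), -7) = -713241*(-5) = 3566205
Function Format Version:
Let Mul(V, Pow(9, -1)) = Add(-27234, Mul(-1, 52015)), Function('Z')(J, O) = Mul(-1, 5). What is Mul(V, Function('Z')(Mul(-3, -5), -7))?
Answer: 3566205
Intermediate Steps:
Function('Z')(J, O) = -5
V = -713241 (V = Mul(9, Add(-27234, Mul(-1, 52015))) = Mul(9, Add(-27234, -52015)) = Mul(9, -79249) = -713241)
Mul(V, Function('Z')(Mul(-3, -5), -7)) = Mul(-713241, -5) = 3566205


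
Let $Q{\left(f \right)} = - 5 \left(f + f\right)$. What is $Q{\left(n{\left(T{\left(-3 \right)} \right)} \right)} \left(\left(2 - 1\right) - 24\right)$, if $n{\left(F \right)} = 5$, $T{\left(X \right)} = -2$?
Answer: $1150$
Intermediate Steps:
$Q{\left(f \right)} = - 10 f$ ($Q{\left(f \right)} = - 5 \cdot 2 f = - 10 f$)
$Q{\left(n{\left(T{\left(-3 \right)} \right)} \right)} \left(\left(2 - 1\right) - 24\right) = \left(-10\right) 5 \left(\left(2 - 1\right) - 24\right) = - 50 \left(1 - 24\right) = \left(-50\right) \left(-23\right) = 1150$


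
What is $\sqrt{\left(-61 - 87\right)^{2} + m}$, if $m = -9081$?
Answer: $\sqrt{12823} \approx 113.24$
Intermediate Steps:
$\sqrt{\left(-61 - 87\right)^{2} + m} = \sqrt{\left(-61 - 87\right)^{2} - 9081} = \sqrt{\left(-148\right)^{2} - 9081} = \sqrt{21904 - 9081} = \sqrt{12823}$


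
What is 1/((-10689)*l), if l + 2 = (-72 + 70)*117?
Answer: 1/2522604 ≈ 3.9642e-7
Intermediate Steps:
l = -236 (l = -2 + (-72 + 70)*117 = -2 - 2*117 = -2 - 234 = -236)
1/((-10689)*l) = 1/(-10689*(-236)) = -1/10689*(-1/236) = 1/2522604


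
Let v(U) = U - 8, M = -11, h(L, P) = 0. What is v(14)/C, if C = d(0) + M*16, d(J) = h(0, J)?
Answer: -3/88 ≈ -0.034091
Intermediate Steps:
d(J) = 0
C = -176 (C = 0 - 11*16 = 0 - 176 = -176)
v(U) = -8 + U
v(14)/C = (-8 + 14)/(-176) = 6*(-1/176) = -3/88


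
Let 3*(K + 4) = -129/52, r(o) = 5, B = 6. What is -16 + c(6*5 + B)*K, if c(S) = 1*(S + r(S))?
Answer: -11123/52 ≈ -213.90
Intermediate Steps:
K = -251/52 (K = -4 + (-129/52)/3 = -4 + (-129*1/52)/3 = -4 + (1/3)*(-129/52) = -4 - 43/52 = -251/52 ≈ -4.8269)
c(S) = 5 + S (c(S) = 1*(S + 5) = 1*(5 + S) = 5 + S)
-16 + c(6*5 + B)*K = -16 + (5 + (6*5 + 6))*(-251/52) = -16 + (5 + (30 + 6))*(-251/52) = -16 + (5 + 36)*(-251/52) = -16 + 41*(-251/52) = -16 - 10291/52 = -11123/52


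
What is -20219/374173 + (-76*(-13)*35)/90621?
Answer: 11106636341/33907931433 ≈ 0.32755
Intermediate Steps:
-20219/374173 + (-76*(-13)*35)/90621 = -20219*1/374173 + (988*35)*(1/90621) = -20219/374173 + 34580*(1/90621) = -20219/374173 + 34580/90621 = 11106636341/33907931433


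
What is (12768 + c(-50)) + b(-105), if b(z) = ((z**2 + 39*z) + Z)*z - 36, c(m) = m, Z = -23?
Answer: -712553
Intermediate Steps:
b(z) = -36 + z*(-23 + z**2 + 39*z) (b(z) = ((z**2 + 39*z) - 23)*z - 36 = (-23 + z**2 + 39*z)*z - 36 = z*(-23 + z**2 + 39*z) - 36 = -36 + z*(-23 + z**2 + 39*z))
(12768 + c(-50)) + b(-105) = (12768 - 50) + (-36 + (-105)**3 - 23*(-105) + 39*(-105)**2) = 12718 + (-36 - 1157625 + 2415 + 39*11025) = 12718 + (-36 - 1157625 + 2415 + 429975) = 12718 - 725271 = -712553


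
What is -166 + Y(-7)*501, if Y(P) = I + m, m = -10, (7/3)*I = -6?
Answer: -45250/7 ≈ -6464.3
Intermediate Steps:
I = -18/7 (I = (3/7)*(-6) = -18/7 ≈ -2.5714)
Y(P) = -88/7 (Y(P) = -18/7 - 10 = -88/7)
-166 + Y(-7)*501 = -166 - 88/7*501 = -166 - 44088/7 = -45250/7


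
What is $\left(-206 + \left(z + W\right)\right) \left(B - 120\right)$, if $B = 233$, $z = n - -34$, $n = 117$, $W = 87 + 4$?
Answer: $4068$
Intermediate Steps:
$W = 91$
$z = 151$ ($z = 117 - -34 = 117 + 34 = 151$)
$\left(-206 + \left(z + W\right)\right) \left(B - 120\right) = \left(-206 + \left(151 + 91\right)\right) \left(233 - 120\right) = \left(-206 + 242\right) 113 = 36 \cdot 113 = 4068$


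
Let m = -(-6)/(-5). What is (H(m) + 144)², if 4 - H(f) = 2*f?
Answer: 565504/25 ≈ 22620.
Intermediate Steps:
m = -6/5 (m = -(-6)*(-1)/5 = -3*⅖ = -6/5 ≈ -1.2000)
H(f) = 4 - 2*f
(H(m) + 144)² = ((4 - 2*(-6/5)) + 144)² = ((4 + 12/5) + 144)² = (32/5 + 144)² = (752/5)² = 565504/25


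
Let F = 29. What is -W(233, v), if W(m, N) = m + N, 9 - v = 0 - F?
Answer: -271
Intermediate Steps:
v = 38 (v = 9 - (0 - 1*29) = 9 - (0 - 29) = 9 - 1*(-29) = 9 + 29 = 38)
W(m, N) = N + m
-W(233, v) = -(38 + 233) = -1*271 = -271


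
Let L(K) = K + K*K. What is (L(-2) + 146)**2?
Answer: 21904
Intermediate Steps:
L(K) = K + K**2
(L(-2) + 146)**2 = (-2*(1 - 2) + 146)**2 = (-2*(-1) + 146)**2 = (2 + 146)**2 = 148**2 = 21904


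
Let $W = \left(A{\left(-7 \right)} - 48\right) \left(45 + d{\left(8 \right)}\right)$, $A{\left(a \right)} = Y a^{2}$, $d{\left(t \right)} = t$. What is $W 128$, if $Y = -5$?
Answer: $-1987712$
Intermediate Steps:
$A{\left(a \right)} = - 5 a^{2}$
$W = -15529$ ($W = \left(- 5 \left(-7\right)^{2} - 48\right) \left(45 + 8\right) = \left(\left(-5\right) 49 - 48\right) 53 = \left(-245 - 48\right) 53 = \left(-293\right) 53 = -15529$)
$W 128 = \left(-15529\right) 128 = -1987712$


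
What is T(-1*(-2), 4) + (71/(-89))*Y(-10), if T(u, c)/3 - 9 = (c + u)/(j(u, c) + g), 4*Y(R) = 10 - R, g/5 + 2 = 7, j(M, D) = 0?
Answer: 52802/2225 ≈ 23.731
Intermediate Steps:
g = 25 (g = -10 + 5*7 = -10 + 35 = 25)
Y(R) = 5/2 - R/4 (Y(R) = (10 - R)/4 = 5/2 - R/4)
T(u, c) = 27 + 3*c/25 + 3*u/25 (T(u, c) = 27 + 3*((c + u)/(0 + 25)) = 27 + 3*((c + u)/25) = 27 + 3*((c + u)*(1/25)) = 27 + 3*(c/25 + u/25) = 27 + (3*c/25 + 3*u/25) = 27 + 3*c/25 + 3*u/25)
T(-1*(-2), 4) + (71/(-89))*Y(-10) = (27 + (3/25)*4 + 3*(-1*(-2))/25) + (71/(-89))*(5/2 - ¼*(-10)) = (27 + 12/25 + (3/25)*2) + (71*(-1/89))*(5/2 + 5/2) = (27 + 12/25 + 6/25) - 71/89*5 = 693/25 - 355/89 = 52802/2225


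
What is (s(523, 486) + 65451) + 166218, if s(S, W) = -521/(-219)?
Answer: 50736032/219 ≈ 2.3167e+5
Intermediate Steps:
s(S, W) = 521/219 (s(S, W) = -521*(-1/219) = 521/219)
(s(523, 486) + 65451) + 166218 = (521/219 + 65451) + 166218 = 14334290/219 + 166218 = 50736032/219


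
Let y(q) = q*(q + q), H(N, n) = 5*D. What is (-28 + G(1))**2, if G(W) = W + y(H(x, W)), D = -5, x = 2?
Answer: 1495729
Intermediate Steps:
H(N, n) = -25 (H(N, n) = 5*(-5) = -25)
y(q) = 2*q**2 (y(q) = q*(2*q) = 2*q**2)
G(W) = 1250 + W (G(W) = W + 2*(-25)**2 = W + 2*625 = W + 1250 = 1250 + W)
(-28 + G(1))**2 = (-28 + (1250 + 1))**2 = (-28 + 1251)**2 = 1223**2 = 1495729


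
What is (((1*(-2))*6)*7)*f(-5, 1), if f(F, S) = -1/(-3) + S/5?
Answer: -224/5 ≈ -44.800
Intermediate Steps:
f(F, S) = 1/3 + S/5 (f(F, S) = -1*(-1/3) + S*(1/5) = 1/3 + S/5)
(((1*(-2))*6)*7)*f(-5, 1) = (((1*(-2))*6)*7)*(1/3 + (1/5)*1) = (-2*6*7)*(1/3 + 1/5) = -12*7*(8/15) = -84*8/15 = -224/5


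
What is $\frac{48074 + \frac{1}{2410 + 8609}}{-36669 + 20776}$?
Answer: $- \frac{529727407}{175124967} \approx -3.0249$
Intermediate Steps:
$\frac{48074 + \frac{1}{2410 + 8609}}{-36669 + 20776} = \frac{48074 + \frac{1}{11019}}{-15893} = \left(48074 + \frac{1}{11019}\right) \left(- \frac{1}{15893}\right) = \frac{529727407}{11019} \left(- \frac{1}{15893}\right) = - \frac{529727407}{175124967}$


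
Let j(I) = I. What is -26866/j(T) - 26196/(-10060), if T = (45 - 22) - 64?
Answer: 67836499/103115 ≈ 657.87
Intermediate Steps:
T = -41 (T = 23 - 64 = -41)
-26866/j(T) - 26196/(-10060) = -26866/(-41) - 26196/(-10060) = -26866*(-1/41) - 26196*(-1/10060) = 26866/41 + 6549/2515 = 67836499/103115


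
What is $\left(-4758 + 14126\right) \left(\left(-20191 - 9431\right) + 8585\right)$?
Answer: $-197074616$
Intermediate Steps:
$\left(-4758 + 14126\right) \left(\left(-20191 - 9431\right) + 8585\right) = 9368 \left(-29622 + 8585\right) = 9368 \left(-21037\right) = -197074616$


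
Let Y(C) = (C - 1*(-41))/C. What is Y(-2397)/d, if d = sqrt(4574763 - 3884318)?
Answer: 2356*sqrt(690445)/1654996665 ≈ 0.0011829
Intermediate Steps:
d = sqrt(690445) ≈ 830.93
Y(C) = (41 + C)/C (Y(C) = (C + 41)/C = (41 + C)/C)
Y(-2397)/d = ((41 - 2397)/(-2397))/(sqrt(690445)) = (-1/2397*(-2356))*(sqrt(690445)/690445) = 2356*(sqrt(690445)/690445)/2397 = 2356*sqrt(690445)/1654996665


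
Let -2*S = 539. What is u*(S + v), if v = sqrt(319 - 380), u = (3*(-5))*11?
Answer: 88935/2 - 165*I*sqrt(61) ≈ 44468.0 - 1288.7*I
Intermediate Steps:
S = -539/2 (S = -1/2*539 = -539/2 ≈ -269.50)
u = -165 (u = -15*11 = -165)
v = I*sqrt(61) (v = sqrt(-61) = I*sqrt(61) ≈ 7.8102*I)
u*(S + v) = -165*(-539/2 + I*sqrt(61)) = 88935/2 - 165*I*sqrt(61)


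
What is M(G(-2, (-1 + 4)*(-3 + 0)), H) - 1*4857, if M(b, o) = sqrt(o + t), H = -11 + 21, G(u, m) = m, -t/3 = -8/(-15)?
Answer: -4857 + sqrt(210)/5 ≈ -4854.1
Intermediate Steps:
t = -8/5 (t = -(-24)/(-15) = -(-24)*(-1)/15 = -3*8/15 = -8/5 ≈ -1.6000)
H = 10
M(b, o) = sqrt(-8/5 + o) (M(b, o) = sqrt(o - 8/5) = sqrt(-8/5 + o))
M(G(-2, (-1 + 4)*(-3 + 0)), H) - 1*4857 = sqrt(-40 + 25*10)/5 - 1*4857 = sqrt(-40 + 250)/5 - 4857 = sqrt(210)/5 - 4857 = -4857 + sqrt(210)/5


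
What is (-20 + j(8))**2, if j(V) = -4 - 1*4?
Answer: 784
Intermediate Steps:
j(V) = -8 (j(V) = -4 - 4 = -8)
(-20 + j(8))**2 = (-20 - 8)**2 = (-28)**2 = 784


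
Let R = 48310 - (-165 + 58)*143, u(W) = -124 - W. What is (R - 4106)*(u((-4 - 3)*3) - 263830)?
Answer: -15705333165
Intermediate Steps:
R = 63611 (R = 48310 - (-107)*143 = 48310 - 1*(-15301) = 48310 + 15301 = 63611)
(R - 4106)*(u((-4 - 3)*3) - 263830) = (63611 - 4106)*((-124 - (-4 - 3)*3) - 263830) = 59505*((-124 - (-7)*3) - 263830) = 59505*((-124 - 1*(-21)) - 263830) = 59505*((-124 + 21) - 263830) = 59505*(-103 - 263830) = 59505*(-263933) = -15705333165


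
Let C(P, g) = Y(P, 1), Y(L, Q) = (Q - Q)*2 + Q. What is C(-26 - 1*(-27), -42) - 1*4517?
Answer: -4516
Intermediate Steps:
Y(L, Q) = Q (Y(L, Q) = 0*2 + Q = 0 + Q = Q)
C(P, g) = 1
C(-26 - 1*(-27), -42) - 1*4517 = 1 - 1*4517 = 1 - 4517 = -4516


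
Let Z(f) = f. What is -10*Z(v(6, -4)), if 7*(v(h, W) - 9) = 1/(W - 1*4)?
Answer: -2515/28 ≈ -89.821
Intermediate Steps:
v(h, W) = 9 + 1/(7*(-4 + W)) (v(h, W) = 9 + 1/(7*(W - 1*4)) = 9 + 1/(7*(W - 4)) = 9 + 1/(7*(-4 + W)))
-10*Z(v(6, -4)) = -10*(-251 + 63*(-4))/(7*(-4 - 4)) = -10*(-251 - 252)/(7*(-8)) = -10*(-1)*(-503)/(7*8) = -10*503/56 = -2515/28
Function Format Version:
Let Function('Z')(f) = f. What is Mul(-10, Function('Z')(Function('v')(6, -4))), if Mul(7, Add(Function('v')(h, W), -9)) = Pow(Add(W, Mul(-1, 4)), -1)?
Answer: Rational(-2515, 28) ≈ -89.821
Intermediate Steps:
Function('v')(h, W) = Add(9, Mul(Rational(1, 7), Pow(Add(-4, W), -1))) (Function('v')(h, W) = Add(9, Mul(Rational(1, 7), Pow(Add(W, Mul(-1, 4)), -1))) = Add(9, Mul(Rational(1, 7), Pow(Add(W, -4), -1))) = Add(9, Mul(Rational(1, 7), Pow(Add(-4, W), -1))))
Mul(-10, Function('Z')(Function('v')(6, -4))) = Mul(-10, Mul(Rational(1, 7), Pow(Add(-4, -4), -1), Add(-251, Mul(63, -4)))) = Mul(-10, Mul(Rational(1, 7), Pow(-8, -1), Add(-251, -252))) = Mul(-10, Mul(Rational(1, 7), Rational(-1, 8), -503)) = Mul(-10, Rational(503, 56)) = Rational(-2515, 28)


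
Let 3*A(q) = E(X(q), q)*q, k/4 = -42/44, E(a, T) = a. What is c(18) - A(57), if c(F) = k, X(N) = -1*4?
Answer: 794/11 ≈ 72.182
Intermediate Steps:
X(N) = -4
k = -42/11 (k = 4*(-42/44) = 4*(-42*1/44) = 4*(-21/22) = -42/11 ≈ -3.8182)
A(q) = -4*q/3 (A(q) = (-4*q)/3 = -4*q/3)
c(F) = -42/11
c(18) - A(57) = -42/11 - (-4)*57/3 = -42/11 - 1*(-76) = -42/11 + 76 = 794/11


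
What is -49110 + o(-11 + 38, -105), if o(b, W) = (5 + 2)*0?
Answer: -49110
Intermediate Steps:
o(b, W) = 0 (o(b, W) = 7*0 = 0)
-49110 + o(-11 + 38, -105) = -49110 + 0 = -49110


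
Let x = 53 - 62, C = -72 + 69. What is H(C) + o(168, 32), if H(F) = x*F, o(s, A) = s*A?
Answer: 5403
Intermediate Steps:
o(s, A) = A*s
C = -3
x = -9
H(F) = -9*F
H(C) + o(168, 32) = -9*(-3) + 32*168 = 27 + 5376 = 5403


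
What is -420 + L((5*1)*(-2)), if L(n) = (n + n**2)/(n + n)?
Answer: -849/2 ≈ -424.50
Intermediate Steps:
L(n) = (n + n**2)/(2*n) (L(n) = (n + n**2)/((2*n)) = (n + n**2)*(1/(2*n)) = (n + n**2)/(2*n))
-420 + L((5*1)*(-2)) = -420 + (1/2 + ((5*1)*(-2))/2) = -420 + (1/2 + (5*(-2))/2) = -420 + (1/2 + (1/2)*(-10)) = -420 + (1/2 - 5) = -420 - 9/2 = -849/2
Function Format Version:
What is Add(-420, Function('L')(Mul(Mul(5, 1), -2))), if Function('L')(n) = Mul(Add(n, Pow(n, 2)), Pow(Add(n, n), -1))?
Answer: Rational(-849, 2) ≈ -424.50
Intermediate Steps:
Function('L')(n) = Mul(Rational(1, 2), Pow(n, -1), Add(n, Pow(n, 2))) (Function('L')(n) = Mul(Add(n, Pow(n, 2)), Pow(Mul(2, n), -1)) = Mul(Add(n, Pow(n, 2)), Mul(Rational(1, 2), Pow(n, -1))) = Mul(Rational(1, 2), Pow(n, -1), Add(n, Pow(n, 2))))
Add(-420, Function('L')(Mul(Mul(5, 1), -2))) = Add(-420, Add(Rational(1, 2), Mul(Rational(1, 2), Mul(Mul(5, 1), -2)))) = Add(-420, Add(Rational(1, 2), Mul(Rational(1, 2), Mul(5, -2)))) = Add(-420, Add(Rational(1, 2), Mul(Rational(1, 2), -10))) = Add(-420, Add(Rational(1, 2), -5)) = Add(-420, Rational(-9, 2)) = Rational(-849, 2)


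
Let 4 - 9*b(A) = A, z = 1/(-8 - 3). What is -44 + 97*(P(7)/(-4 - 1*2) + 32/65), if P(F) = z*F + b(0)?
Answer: 264731/38610 ≈ 6.8565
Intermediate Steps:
z = -1/11 (z = 1/(-11) = -1/11 ≈ -0.090909)
b(A) = 4/9 - A/9
P(F) = 4/9 - F/11 (P(F) = -F/11 + (4/9 - 1/9*0) = -F/11 + (4/9 + 0) = -F/11 + 4/9 = 4/9 - F/11)
-44 + 97*(P(7)/(-4 - 1*2) + 32/65) = -44 + 97*((4/9 - 1/11*7)/(-4 - 1*2) + 32/65) = -44 + 97*((4/9 - 7/11)/(-4 - 2) + 32*(1/65)) = -44 + 97*(-19/99/(-6) + 32/65) = -44 + 97*(-19/99*(-1/6) + 32/65) = -44 + 97*(19/594 + 32/65) = -44 + 97*(20243/38610) = -44 + 1963571/38610 = 264731/38610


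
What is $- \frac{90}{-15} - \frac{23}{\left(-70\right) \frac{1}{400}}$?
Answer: $\frac{962}{7} \approx 137.43$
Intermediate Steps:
$- \frac{90}{-15} - \frac{23}{\left(-70\right) \frac{1}{400}} = \left(-90\right) \left(- \frac{1}{15}\right) - \frac{23}{\left(-70\right) \frac{1}{400}} = 6 - \frac{23}{- \frac{7}{40}} = 6 - - \frac{920}{7} = 6 + \frac{920}{7} = \frac{962}{7}$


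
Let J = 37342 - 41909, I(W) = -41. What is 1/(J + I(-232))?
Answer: -1/4608 ≈ -0.00021701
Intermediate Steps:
J = -4567
1/(J + I(-232)) = 1/(-4567 - 41) = 1/(-4608) = -1/4608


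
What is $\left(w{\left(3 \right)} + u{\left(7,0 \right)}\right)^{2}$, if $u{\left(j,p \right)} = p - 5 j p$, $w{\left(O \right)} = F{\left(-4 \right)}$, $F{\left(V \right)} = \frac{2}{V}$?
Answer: $\frac{1}{4} \approx 0.25$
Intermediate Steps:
$w{\left(O \right)} = - \frac{1}{2}$ ($w{\left(O \right)} = \frac{2}{-4} = 2 \left(- \frac{1}{4}\right) = - \frac{1}{2}$)
$u{\left(j,p \right)} = p - 5 j p$
$\left(w{\left(3 \right)} + u{\left(7,0 \right)}\right)^{2} = \left(- \frac{1}{2} + 0 \left(1 - 35\right)\right)^{2} = \left(- \frac{1}{2} + 0 \left(-34\right)\right)^{2} = \left(- \frac{1}{2} + 0\right)^{2} = \left(- \frac{1}{2}\right)^{2} = \frac{1}{4}$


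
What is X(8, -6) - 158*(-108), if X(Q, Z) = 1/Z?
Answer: 102383/6 ≈ 17064.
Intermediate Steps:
X(8, -6) - 158*(-108) = 1/(-6) - 158*(-108) = -⅙ + 17064 = 102383/6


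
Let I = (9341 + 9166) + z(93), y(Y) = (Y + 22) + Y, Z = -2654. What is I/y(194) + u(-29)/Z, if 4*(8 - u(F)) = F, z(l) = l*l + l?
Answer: 144625187/2176280 ≈ 66.455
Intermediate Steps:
z(l) = l + l**2 (z(l) = l**2 + l = l + l**2)
u(F) = 8 - F/4
y(Y) = 22 + 2*Y (y(Y) = (22 + Y) + Y = 22 + 2*Y)
I = 27249 (I = (9341 + 9166) + 93*(1 + 93) = 18507 + 93*94 = 18507 + 8742 = 27249)
I/y(194) + u(-29)/Z = 27249/(22 + 2*194) + (8 - 1/4*(-29))/(-2654) = 27249/(22 + 388) + (8 + 29/4)*(-1/2654) = 27249/410 + (61/4)*(-1/2654) = 27249*(1/410) - 61/10616 = 27249/410 - 61/10616 = 144625187/2176280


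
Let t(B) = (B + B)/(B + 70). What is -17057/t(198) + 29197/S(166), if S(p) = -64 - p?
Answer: -265738873/22770 ≈ -11671.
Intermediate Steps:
t(B) = 2*B/(70 + B) (t(B) = (2*B)/(70 + B) = 2*B/(70 + B))
-17057/t(198) + 29197/S(166) = -17057/(2*198/(70 + 198)) + 29197/(-64 - 1*166) = -17057/(2*198/268) + 29197/(-64 - 166) = -17057/(2*198*(1/268)) + 29197/(-230) = -17057/99/67 + 29197*(-1/230) = -17057*67/99 - 29197/230 = -1142819/99 - 29197/230 = -265738873/22770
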